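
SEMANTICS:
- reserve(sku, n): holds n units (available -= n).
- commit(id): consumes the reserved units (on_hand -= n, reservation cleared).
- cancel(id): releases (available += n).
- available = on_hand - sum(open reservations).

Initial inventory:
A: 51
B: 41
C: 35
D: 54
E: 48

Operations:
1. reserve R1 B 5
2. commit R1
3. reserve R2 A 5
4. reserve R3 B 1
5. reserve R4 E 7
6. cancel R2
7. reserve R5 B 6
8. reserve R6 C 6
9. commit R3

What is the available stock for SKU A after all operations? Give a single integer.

Answer: 51

Derivation:
Step 1: reserve R1 B 5 -> on_hand[A=51 B=41 C=35 D=54 E=48] avail[A=51 B=36 C=35 D=54 E=48] open={R1}
Step 2: commit R1 -> on_hand[A=51 B=36 C=35 D=54 E=48] avail[A=51 B=36 C=35 D=54 E=48] open={}
Step 3: reserve R2 A 5 -> on_hand[A=51 B=36 C=35 D=54 E=48] avail[A=46 B=36 C=35 D=54 E=48] open={R2}
Step 4: reserve R3 B 1 -> on_hand[A=51 B=36 C=35 D=54 E=48] avail[A=46 B=35 C=35 D=54 E=48] open={R2,R3}
Step 5: reserve R4 E 7 -> on_hand[A=51 B=36 C=35 D=54 E=48] avail[A=46 B=35 C=35 D=54 E=41] open={R2,R3,R4}
Step 6: cancel R2 -> on_hand[A=51 B=36 C=35 D=54 E=48] avail[A=51 B=35 C=35 D=54 E=41] open={R3,R4}
Step 7: reserve R5 B 6 -> on_hand[A=51 B=36 C=35 D=54 E=48] avail[A=51 B=29 C=35 D=54 E=41] open={R3,R4,R5}
Step 8: reserve R6 C 6 -> on_hand[A=51 B=36 C=35 D=54 E=48] avail[A=51 B=29 C=29 D=54 E=41] open={R3,R4,R5,R6}
Step 9: commit R3 -> on_hand[A=51 B=35 C=35 D=54 E=48] avail[A=51 B=29 C=29 D=54 E=41] open={R4,R5,R6}
Final available[A] = 51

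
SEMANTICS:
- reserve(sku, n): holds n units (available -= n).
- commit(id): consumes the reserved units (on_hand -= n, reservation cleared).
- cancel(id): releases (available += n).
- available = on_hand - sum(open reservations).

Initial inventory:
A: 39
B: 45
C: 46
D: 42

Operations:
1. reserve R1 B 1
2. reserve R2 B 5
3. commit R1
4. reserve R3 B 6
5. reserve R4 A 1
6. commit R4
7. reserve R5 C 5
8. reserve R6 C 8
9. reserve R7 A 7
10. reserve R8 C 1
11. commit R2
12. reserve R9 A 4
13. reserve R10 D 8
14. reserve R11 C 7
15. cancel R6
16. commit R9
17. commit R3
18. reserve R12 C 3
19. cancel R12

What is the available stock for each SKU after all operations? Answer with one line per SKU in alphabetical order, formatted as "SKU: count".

Answer: A: 27
B: 33
C: 33
D: 34

Derivation:
Step 1: reserve R1 B 1 -> on_hand[A=39 B=45 C=46 D=42] avail[A=39 B=44 C=46 D=42] open={R1}
Step 2: reserve R2 B 5 -> on_hand[A=39 B=45 C=46 D=42] avail[A=39 B=39 C=46 D=42] open={R1,R2}
Step 3: commit R1 -> on_hand[A=39 B=44 C=46 D=42] avail[A=39 B=39 C=46 D=42] open={R2}
Step 4: reserve R3 B 6 -> on_hand[A=39 B=44 C=46 D=42] avail[A=39 B=33 C=46 D=42] open={R2,R3}
Step 5: reserve R4 A 1 -> on_hand[A=39 B=44 C=46 D=42] avail[A=38 B=33 C=46 D=42] open={R2,R3,R4}
Step 6: commit R4 -> on_hand[A=38 B=44 C=46 D=42] avail[A=38 B=33 C=46 D=42] open={R2,R3}
Step 7: reserve R5 C 5 -> on_hand[A=38 B=44 C=46 D=42] avail[A=38 B=33 C=41 D=42] open={R2,R3,R5}
Step 8: reserve R6 C 8 -> on_hand[A=38 B=44 C=46 D=42] avail[A=38 B=33 C=33 D=42] open={R2,R3,R5,R6}
Step 9: reserve R7 A 7 -> on_hand[A=38 B=44 C=46 D=42] avail[A=31 B=33 C=33 D=42] open={R2,R3,R5,R6,R7}
Step 10: reserve R8 C 1 -> on_hand[A=38 B=44 C=46 D=42] avail[A=31 B=33 C=32 D=42] open={R2,R3,R5,R6,R7,R8}
Step 11: commit R2 -> on_hand[A=38 B=39 C=46 D=42] avail[A=31 B=33 C=32 D=42] open={R3,R5,R6,R7,R8}
Step 12: reserve R9 A 4 -> on_hand[A=38 B=39 C=46 D=42] avail[A=27 B=33 C=32 D=42] open={R3,R5,R6,R7,R8,R9}
Step 13: reserve R10 D 8 -> on_hand[A=38 B=39 C=46 D=42] avail[A=27 B=33 C=32 D=34] open={R10,R3,R5,R6,R7,R8,R9}
Step 14: reserve R11 C 7 -> on_hand[A=38 B=39 C=46 D=42] avail[A=27 B=33 C=25 D=34] open={R10,R11,R3,R5,R6,R7,R8,R9}
Step 15: cancel R6 -> on_hand[A=38 B=39 C=46 D=42] avail[A=27 B=33 C=33 D=34] open={R10,R11,R3,R5,R7,R8,R9}
Step 16: commit R9 -> on_hand[A=34 B=39 C=46 D=42] avail[A=27 B=33 C=33 D=34] open={R10,R11,R3,R5,R7,R8}
Step 17: commit R3 -> on_hand[A=34 B=33 C=46 D=42] avail[A=27 B=33 C=33 D=34] open={R10,R11,R5,R7,R8}
Step 18: reserve R12 C 3 -> on_hand[A=34 B=33 C=46 D=42] avail[A=27 B=33 C=30 D=34] open={R10,R11,R12,R5,R7,R8}
Step 19: cancel R12 -> on_hand[A=34 B=33 C=46 D=42] avail[A=27 B=33 C=33 D=34] open={R10,R11,R5,R7,R8}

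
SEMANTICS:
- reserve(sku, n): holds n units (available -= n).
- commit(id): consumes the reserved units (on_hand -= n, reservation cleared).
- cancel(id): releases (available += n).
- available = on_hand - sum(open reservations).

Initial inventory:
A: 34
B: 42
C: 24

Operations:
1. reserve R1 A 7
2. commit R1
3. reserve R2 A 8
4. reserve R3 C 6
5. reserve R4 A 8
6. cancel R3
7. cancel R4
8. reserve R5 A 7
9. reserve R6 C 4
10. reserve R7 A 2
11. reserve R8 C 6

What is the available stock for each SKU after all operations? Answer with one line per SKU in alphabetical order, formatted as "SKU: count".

Step 1: reserve R1 A 7 -> on_hand[A=34 B=42 C=24] avail[A=27 B=42 C=24] open={R1}
Step 2: commit R1 -> on_hand[A=27 B=42 C=24] avail[A=27 B=42 C=24] open={}
Step 3: reserve R2 A 8 -> on_hand[A=27 B=42 C=24] avail[A=19 B=42 C=24] open={R2}
Step 4: reserve R3 C 6 -> on_hand[A=27 B=42 C=24] avail[A=19 B=42 C=18] open={R2,R3}
Step 5: reserve R4 A 8 -> on_hand[A=27 B=42 C=24] avail[A=11 B=42 C=18] open={R2,R3,R4}
Step 6: cancel R3 -> on_hand[A=27 B=42 C=24] avail[A=11 B=42 C=24] open={R2,R4}
Step 7: cancel R4 -> on_hand[A=27 B=42 C=24] avail[A=19 B=42 C=24] open={R2}
Step 8: reserve R5 A 7 -> on_hand[A=27 B=42 C=24] avail[A=12 B=42 C=24] open={R2,R5}
Step 9: reserve R6 C 4 -> on_hand[A=27 B=42 C=24] avail[A=12 B=42 C=20] open={R2,R5,R6}
Step 10: reserve R7 A 2 -> on_hand[A=27 B=42 C=24] avail[A=10 B=42 C=20] open={R2,R5,R6,R7}
Step 11: reserve R8 C 6 -> on_hand[A=27 B=42 C=24] avail[A=10 B=42 C=14] open={R2,R5,R6,R7,R8}

Answer: A: 10
B: 42
C: 14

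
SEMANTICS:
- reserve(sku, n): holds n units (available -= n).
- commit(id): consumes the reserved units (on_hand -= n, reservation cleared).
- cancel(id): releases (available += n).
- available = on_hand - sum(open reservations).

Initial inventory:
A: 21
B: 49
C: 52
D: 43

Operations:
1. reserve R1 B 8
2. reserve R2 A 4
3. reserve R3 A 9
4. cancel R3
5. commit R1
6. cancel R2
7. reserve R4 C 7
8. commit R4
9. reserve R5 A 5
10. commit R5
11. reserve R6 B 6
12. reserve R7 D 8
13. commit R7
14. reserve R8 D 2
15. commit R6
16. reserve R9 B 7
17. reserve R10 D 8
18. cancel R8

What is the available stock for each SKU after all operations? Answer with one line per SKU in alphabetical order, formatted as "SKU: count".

Step 1: reserve R1 B 8 -> on_hand[A=21 B=49 C=52 D=43] avail[A=21 B=41 C=52 D=43] open={R1}
Step 2: reserve R2 A 4 -> on_hand[A=21 B=49 C=52 D=43] avail[A=17 B=41 C=52 D=43] open={R1,R2}
Step 3: reserve R3 A 9 -> on_hand[A=21 B=49 C=52 D=43] avail[A=8 B=41 C=52 D=43] open={R1,R2,R3}
Step 4: cancel R3 -> on_hand[A=21 B=49 C=52 D=43] avail[A=17 B=41 C=52 D=43] open={R1,R2}
Step 5: commit R1 -> on_hand[A=21 B=41 C=52 D=43] avail[A=17 B=41 C=52 D=43] open={R2}
Step 6: cancel R2 -> on_hand[A=21 B=41 C=52 D=43] avail[A=21 B=41 C=52 D=43] open={}
Step 7: reserve R4 C 7 -> on_hand[A=21 B=41 C=52 D=43] avail[A=21 B=41 C=45 D=43] open={R4}
Step 8: commit R4 -> on_hand[A=21 B=41 C=45 D=43] avail[A=21 B=41 C=45 D=43] open={}
Step 9: reserve R5 A 5 -> on_hand[A=21 B=41 C=45 D=43] avail[A=16 B=41 C=45 D=43] open={R5}
Step 10: commit R5 -> on_hand[A=16 B=41 C=45 D=43] avail[A=16 B=41 C=45 D=43] open={}
Step 11: reserve R6 B 6 -> on_hand[A=16 B=41 C=45 D=43] avail[A=16 B=35 C=45 D=43] open={R6}
Step 12: reserve R7 D 8 -> on_hand[A=16 B=41 C=45 D=43] avail[A=16 B=35 C=45 D=35] open={R6,R7}
Step 13: commit R7 -> on_hand[A=16 B=41 C=45 D=35] avail[A=16 B=35 C=45 D=35] open={R6}
Step 14: reserve R8 D 2 -> on_hand[A=16 B=41 C=45 D=35] avail[A=16 B=35 C=45 D=33] open={R6,R8}
Step 15: commit R6 -> on_hand[A=16 B=35 C=45 D=35] avail[A=16 B=35 C=45 D=33] open={R8}
Step 16: reserve R9 B 7 -> on_hand[A=16 B=35 C=45 D=35] avail[A=16 B=28 C=45 D=33] open={R8,R9}
Step 17: reserve R10 D 8 -> on_hand[A=16 B=35 C=45 D=35] avail[A=16 B=28 C=45 D=25] open={R10,R8,R9}
Step 18: cancel R8 -> on_hand[A=16 B=35 C=45 D=35] avail[A=16 B=28 C=45 D=27] open={R10,R9}

Answer: A: 16
B: 28
C: 45
D: 27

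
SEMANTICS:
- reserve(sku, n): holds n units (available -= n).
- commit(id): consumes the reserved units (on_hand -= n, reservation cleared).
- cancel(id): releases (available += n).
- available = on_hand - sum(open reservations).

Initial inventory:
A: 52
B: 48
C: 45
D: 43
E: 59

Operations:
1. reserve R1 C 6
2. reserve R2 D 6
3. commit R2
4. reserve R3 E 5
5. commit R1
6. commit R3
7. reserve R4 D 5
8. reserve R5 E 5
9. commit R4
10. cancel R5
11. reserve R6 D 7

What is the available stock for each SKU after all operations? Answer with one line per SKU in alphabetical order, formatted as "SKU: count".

Step 1: reserve R1 C 6 -> on_hand[A=52 B=48 C=45 D=43 E=59] avail[A=52 B=48 C=39 D=43 E=59] open={R1}
Step 2: reserve R2 D 6 -> on_hand[A=52 B=48 C=45 D=43 E=59] avail[A=52 B=48 C=39 D=37 E=59] open={R1,R2}
Step 3: commit R2 -> on_hand[A=52 B=48 C=45 D=37 E=59] avail[A=52 B=48 C=39 D=37 E=59] open={R1}
Step 4: reserve R3 E 5 -> on_hand[A=52 B=48 C=45 D=37 E=59] avail[A=52 B=48 C=39 D=37 E=54] open={R1,R3}
Step 5: commit R1 -> on_hand[A=52 B=48 C=39 D=37 E=59] avail[A=52 B=48 C=39 D=37 E=54] open={R3}
Step 6: commit R3 -> on_hand[A=52 B=48 C=39 D=37 E=54] avail[A=52 B=48 C=39 D=37 E=54] open={}
Step 7: reserve R4 D 5 -> on_hand[A=52 B=48 C=39 D=37 E=54] avail[A=52 B=48 C=39 D=32 E=54] open={R4}
Step 8: reserve R5 E 5 -> on_hand[A=52 B=48 C=39 D=37 E=54] avail[A=52 B=48 C=39 D=32 E=49] open={R4,R5}
Step 9: commit R4 -> on_hand[A=52 B=48 C=39 D=32 E=54] avail[A=52 B=48 C=39 D=32 E=49] open={R5}
Step 10: cancel R5 -> on_hand[A=52 B=48 C=39 D=32 E=54] avail[A=52 B=48 C=39 D=32 E=54] open={}
Step 11: reserve R6 D 7 -> on_hand[A=52 B=48 C=39 D=32 E=54] avail[A=52 B=48 C=39 D=25 E=54] open={R6}

Answer: A: 52
B: 48
C: 39
D: 25
E: 54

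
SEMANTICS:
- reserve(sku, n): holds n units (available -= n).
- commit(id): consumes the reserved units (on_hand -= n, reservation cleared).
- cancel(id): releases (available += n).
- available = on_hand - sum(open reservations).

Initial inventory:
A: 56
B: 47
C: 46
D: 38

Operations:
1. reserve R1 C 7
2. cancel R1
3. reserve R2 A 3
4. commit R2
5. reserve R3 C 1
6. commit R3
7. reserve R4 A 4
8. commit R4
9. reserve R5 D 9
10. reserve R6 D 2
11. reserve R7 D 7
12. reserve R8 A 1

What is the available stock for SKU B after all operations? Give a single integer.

Step 1: reserve R1 C 7 -> on_hand[A=56 B=47 C=46 D=38] avail[A=56 B=47 C=39 D=38] open={R1}
Step 2: cancel R1 -> on_hand[A=56 B=47 C=46 D=38] avail[A=56 B=47 C=46 D=38] open={}
Step 3: reserve R2 A 3 -> on_hand[A=56 B=47 C=46 D=38] avail[A=53 B=47 C=46 D=38] open={R2}
Step 4: commit R2 -> on_hand[A=53 B=47 C=46 D=38] avail[A=53 B=47 C=46 D=38] open={}
Step 5: reserve R3 C 1 -> on_hand[A=53 B=47 C=46 D=38] avail[A=53 B=47 C=45 D=38] open={R3}
Step 6: commit R3 -> on_hand[A=53 B=47 C=45 D=38] avail[A=53 B=47 C=45 D=38] open={}
Step 7: reserve R4 A 4 -> on_hand[A=53 B=47 C=45 D=38] avail[A=49 B=47 C=45 D=38] open={R4}
Step 8: commit R4 -> on_hand[A=49 B=47 C=45 D=38] avail[A=49 B=47 C=45 D=38] open={}
Step 9: reserve R5 D 9 -> on_hand[A=49 B=47 C=45 D=38] avail[A=49 B=47 C=45 D=29] open={R5}
Step 10: reserve R6 D 2 -> on_hand[A=49 B=47 C=45 D=38] avail[A=49 B=47 C=45 D=27] open={R5,R6}
Step 11: reserve R7 D 7 -> on_hand[A=49 B=47 C=45 D=38] avail[A=49 B=47 C=45 D=20] open={R5,R6,R7}
Step 12: reserve R8 A 1 -> on_hand[A=49 B=47 C=45 D=38] avail[A=48 B=47 C=45 D=20] open={R5,R6,R7,R8}
Final available[B] = 47

Answer: 47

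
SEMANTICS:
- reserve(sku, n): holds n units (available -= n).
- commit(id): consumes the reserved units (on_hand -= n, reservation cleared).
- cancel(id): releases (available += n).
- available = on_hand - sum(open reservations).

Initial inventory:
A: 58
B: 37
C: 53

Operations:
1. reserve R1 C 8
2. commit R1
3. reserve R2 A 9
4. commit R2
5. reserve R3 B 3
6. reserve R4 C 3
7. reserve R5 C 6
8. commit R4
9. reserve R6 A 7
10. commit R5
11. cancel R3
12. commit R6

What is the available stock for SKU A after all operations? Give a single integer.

Answer: 42

Derivation:
Step 1: reserve R1 C 8 -> on_hand[A=58 B=37 C=53] avail[A=58 B=37 C=45] open={R1}
Step 2: commit R1 -> on_hand[A=58 B=37 C=45] avail[A=58 B=37 C=45] open={}
Step 3: reserve R2 A 9 -> on_hand[A=58 B=37 C=45] avail[A=49 B=37 C=45] open={R2}
Step 4: commit R2 -> on_hand[A=49 B=37 C=45] avail[A=49 B=37 C=45] open={}
Step 5: reserve R3 B 3 -> on_hand[A=49 B=37 C=45] avail[A=49 B=34 C=45] open={R3}
Step 6: reserve R4 C 3 -> on_hand[A=49 B=37 C=45] avail[A=49 B=34 C=42] open={R3,R4}
Step 7: reserve R5 C 6 -> on_hand[A=49 B=37 C=45] avail[A=49 B=34 C=36] open={R3,R4,R5}
Step 8: commit R4 -> on_hand[A=49 B=37 C=42] avail[A=49 B=34 C=36] open={R3,R5}
Step 9: reserve R6 A 7 -> on_hand[A=49 B=37 C=42] avail[A=42 B=34 C=36] open={R3,R5,R6}
Step 10: commit R5 -> on_hand[A=49 B=37 C=36] avail[A=42 B=34 C=36] open={R3,R6}
Step 11: cancel R3 -> on_hand[A=49 B=37 C=36] avail[A=42 B=37 C=36] open={R6}
Step 12: commit R6 -> on_hand[A=42 B=37 C=36] avail[A=42 B=37 C=36] open={}
Final available[A] = 42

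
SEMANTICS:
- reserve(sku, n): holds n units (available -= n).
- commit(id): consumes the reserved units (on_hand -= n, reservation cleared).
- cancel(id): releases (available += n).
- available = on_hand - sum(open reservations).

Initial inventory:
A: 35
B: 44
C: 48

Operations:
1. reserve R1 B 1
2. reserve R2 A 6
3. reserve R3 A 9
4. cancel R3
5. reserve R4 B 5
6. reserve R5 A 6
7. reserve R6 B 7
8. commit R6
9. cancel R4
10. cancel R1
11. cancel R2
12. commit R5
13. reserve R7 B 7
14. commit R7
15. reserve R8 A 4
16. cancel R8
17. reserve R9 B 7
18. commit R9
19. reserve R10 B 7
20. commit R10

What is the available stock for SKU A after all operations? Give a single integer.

Step 1: reserve R1 B 1 -> on_hand[A=35 B=44 C=48] avail[A=35 B=43 C=48] open={R1}
Step 2: reserve R2 A 6 -> on_hand[A=35 B=44 C=48] avail[A=29 B=43 C=48] open={R1,R2}
Step 3: reserve R3 A 9 -> on_hand[A=35 B=44 C=48] avail[A=20 B=43 C=48] open={R1,R2,R3}
Step 4: cancel R3 -> on_hand[A=35 B=44 C=48] avail[A=29 B=43 C=48] open={R1,R2}
Step 5: reserve R4 B 5 -> on_hand[A=35 B=44 C=48] avail[A=29 B=38 C=48] open={R1,R2,R4}
Step 6: reserve R5 A 6 -> on_hand[A=35 B=44 C=48] avail[A=23 B=38 C=48] open={R1,R2,R4,R5}
Step 7: reserve R6 B 7 -> on_hand[A=35 B=44 C=48] avail[A=23 B=31 C=48] open={R1,R2,R4,R5,R6}
Step 8: commit R6 -> on_hand[A=35 B=37 C=48] avail[A=23 B=31 C=48] open={R1,R2,R4,R5}
Step 9: cancel R4 -> on_hand[A=35 B=37 C=48] avail[A=23 B=36 C=48] open={R1,R2,R5}
Step 10: cancel R1 -> on_hand[A=35 B=37 C=48] avail[A=23 B=37 C=48] open={R2,R5}
Step 11: cancel R2 -> on_hand[A=35 B=37 C=48] avail[A=29 B=37 C=48] open={R5}
Step 12: commit R5 -> on_hand[A=29 B=37 C=48] avail[A=29 B=37 C=48] open={}
Step 13: reserve R7 B 7 -> on_hand[A=29 B=37 C=48] avail[A=29 B=30 C=48] open={R7}
Step 14: commit R7 -> on_hand[A=29 B=30 C=48] avail[A=29 B=30 C=48] open={}
Step 15: reserve R8 A 4 -> on_hand[A=29 B=30 C=48] avail[A=25 B=30 C=48] open={R8}
Step 16: cancel R8 -> on_hand[A=29 B=30 C=48] avail[A=29 B=30 C=48] open={}
Step 17: reserve R9 B 7 -> on_hand[A=29 B=30 C=48] avail[A=29 B=23 C=48] open={R9}
Step 18: commit R9 -> on_hand[A=29 B=23 C=48] avail[A=29 B=23 C=48] open={}
Step 19: reserve R10 B 7 -> on_hand[A=29 B=23 C=48] avail[A=29 B=16 C=48] open={R10}
Step 20: commit R10 -> on_hand[A=29 B=16 C=48] avail[A=29 B=16 C=48] open={}
Final available[A] = 29

Answer: 29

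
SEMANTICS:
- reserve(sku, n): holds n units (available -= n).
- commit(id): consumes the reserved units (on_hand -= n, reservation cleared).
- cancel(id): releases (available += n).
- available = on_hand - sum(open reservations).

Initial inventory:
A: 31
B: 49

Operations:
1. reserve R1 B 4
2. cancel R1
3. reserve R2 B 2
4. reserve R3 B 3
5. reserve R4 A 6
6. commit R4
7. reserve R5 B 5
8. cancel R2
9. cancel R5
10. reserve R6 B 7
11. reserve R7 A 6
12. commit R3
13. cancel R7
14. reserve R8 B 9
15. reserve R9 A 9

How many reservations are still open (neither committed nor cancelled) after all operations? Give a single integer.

Answer: 3

Derivation:
Step 1: reserve R1 B 4 -> on_hand[A=31 B=49] avail[A=31 B=45] open={R1}
Step 2: cancel R1 -> on_hand[A=31 B=49] avail[A=31 B=49] open={}
Step 3: reserve R2 B 2 -> on_hand[A=31 B=49] avail[A=31 B=47] open={R2}
Step 4: reserve R3 B 3 -> on_hand[A=31 B=49] avail[A=31 B=44] open={R2,R3}
Step 5: reserve R4 A 6 -> on_hand[A=31 B=49] avail[A=25 B=44] open={R2,R3,R4}
Step 6: commit R4 -> on_hand[A=25 B=49] avail[A=25 B=44] open={R2,R3}
Step 7: reserve R5 B 5 -> on_hand[A=25 B=49] avail[A=25 B=39] open={R2,R3,R5}
Step 8: cancel R2 -> on_hand[A=25 B=49] avail[A=25 B=41] open={R3,R5}
Step 9: cancel R5 -> on_hand[A=25 B=49] avail[A=25 B=46] open={R3}
Step 10: reserve R6 B 7 -> on_hand[A=25 B=49] avail[A=25 B=39] open={R3,R6}
Step 11: reserve R7 A 6 -> on_hand[A=25 B=49] avail[A=19 B=39] open={R3,R6,R7}
Step 12: commit R3 -> on_hand[A=25 B=46] avail[A=19 B=39] open={R6,R7}
Step 13: cancel R7 -> on_hand[A=25 B=46] avail[A=25 B=39] open={R6}
Step 14: reserve R8 B 9 -> on_hand[A=25 B=46] avail[A=25 B=30] open={R6,R8}
Step 15: reserve R9 A 9 -> on_hand[A=25 B=46] avail[A=16 B=30] open={R6,R8,R9}
Open reservations: ['R6', 'R8', 'R9'] -> 3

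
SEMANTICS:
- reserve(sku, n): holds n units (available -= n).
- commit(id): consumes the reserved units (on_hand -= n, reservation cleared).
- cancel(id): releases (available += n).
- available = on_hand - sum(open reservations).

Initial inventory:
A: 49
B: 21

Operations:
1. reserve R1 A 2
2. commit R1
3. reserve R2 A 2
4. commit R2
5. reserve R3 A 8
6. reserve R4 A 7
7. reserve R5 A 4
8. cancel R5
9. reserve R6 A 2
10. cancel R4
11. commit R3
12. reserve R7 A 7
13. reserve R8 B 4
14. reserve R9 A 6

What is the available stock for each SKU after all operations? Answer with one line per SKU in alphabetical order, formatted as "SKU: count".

Step 1: reserve R1 A 2 -> on_hand[A=49 B=21] avail[A=47 B=21] open={R1}
Step 2: commit R1 -> on_hand[A=47 B=21] avail[A=47 B=21] open={}
Step 3: reserve R2 A 2 -> on_hand[A=47 B=21] avail[A=45 B=21] open={R2}
Step 4: commit R2 -> on_hand[A=45 B=21] avail[A=45 B=21] open={}
Step 5: reserve R3 A 8 -> on_hand[A=45 B=21] avail[A=37 B=21] open={R3}
Step 6: reserve R4 A 7 -> on_hand[A=45 B=21] avail[A=30 B=21] open={R3,R4}
Step 7: reserve R5 A 4 -> on_hand[A=45 B=21] avail[A=26 B=21] open={R3,R4,R5}
Step 8: cancel R5 -> on_hand[A=45 B=21] avail[A=30 B=21] open={R3,R4}
Step 9: reserve R6 A 2 -> on_hand[A=45 B=21] avail[A=28 B=21] open={R3,R4,R6}
Step 10: cancel R4 -> on_hand[A=45 B=21] avail[A=35 B=21] open={R3,R6}
Step 11: commit R3 -> on_hand[A=37 B=21] avail[A=35 B=21] open={R6}
Step 12: reserve R7 A 7 -> on_hand[A=37 B=21] avail[A=28 B=21] open={R6,R7}
Step 13: reserve R8 B 4 -> on_hand[A=37 B=21] avail[A=28 B=17] open={R6,R7,R8}
Step 14: reserve R9 A 6 -> on_hand[A=37 B=21] avail[A=22 B=17] open={R6,R7,R8,R9}

Answer: A: 22
B: 17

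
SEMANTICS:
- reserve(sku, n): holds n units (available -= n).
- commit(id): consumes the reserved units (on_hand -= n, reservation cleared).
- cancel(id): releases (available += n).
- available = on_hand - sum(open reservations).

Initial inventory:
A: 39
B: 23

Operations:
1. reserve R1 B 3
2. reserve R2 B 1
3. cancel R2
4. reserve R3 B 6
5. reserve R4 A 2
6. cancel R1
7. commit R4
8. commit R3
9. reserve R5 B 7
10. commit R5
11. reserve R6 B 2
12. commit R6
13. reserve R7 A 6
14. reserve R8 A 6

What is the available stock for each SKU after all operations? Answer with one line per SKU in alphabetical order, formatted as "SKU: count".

Step 1: reserve R1 B 3 -> on_hand[A=39 B=23] avail[A=39 B=20] open={R1}
Step 2: reserve R2 B 1 -> on_hand[A=39 B=23] avail[A=39 B=19] open={R1,R2}
Step 3: cancel R2 -> on_hand[A=39 B=23] avail[A=39 B=20] open={R1}
Step 4: reserve R3 B 6 -> on_hand[A=39 B=23] avail[A=39 B=14] open={R1,R3}
Step 5: reserve R4 A 2 -> on_hand[A=39 B=23] avail[A=37 B=14] open={R1,R3,R4}
Step 6: cancel R1 -> on_hand[A=39 B=23] avail[A=37 B=17] open={R3,R4}
Step 7: commit R4 -> on_hand[A=37 B=23] avail[A=37 B=17] open={R3}
Step 8: commit R3 -> on_hand[A=37 B=17] avail[A=37 B=17] open={}
Step 9: reserve R5 B 7 -> on_hand[A=37 B=17] avail[A=37 B=10] open={R5}
Step 10: commit R5 -> on_hand[A=37 B=10] avail[A=37 B=10] open={}
Step 11: reserve R6 B 2 -> on_hand[A=37 B=10] avail[A=37 B=8] open={R6}
Step 12: commit R6 -> on_hand[A=37 B=8] avail[A=37 B=8] open={}
Step 13: reserve R7 A 6 -> on_hand[A=37 B=8] avail[A=31 B=8] open={R7}
Step 14: reserve R8 A 6 -> on_hand[A=37 B=8] avail[A=25 B=8] open={R7,R8}

Answer: A: 25
B: 8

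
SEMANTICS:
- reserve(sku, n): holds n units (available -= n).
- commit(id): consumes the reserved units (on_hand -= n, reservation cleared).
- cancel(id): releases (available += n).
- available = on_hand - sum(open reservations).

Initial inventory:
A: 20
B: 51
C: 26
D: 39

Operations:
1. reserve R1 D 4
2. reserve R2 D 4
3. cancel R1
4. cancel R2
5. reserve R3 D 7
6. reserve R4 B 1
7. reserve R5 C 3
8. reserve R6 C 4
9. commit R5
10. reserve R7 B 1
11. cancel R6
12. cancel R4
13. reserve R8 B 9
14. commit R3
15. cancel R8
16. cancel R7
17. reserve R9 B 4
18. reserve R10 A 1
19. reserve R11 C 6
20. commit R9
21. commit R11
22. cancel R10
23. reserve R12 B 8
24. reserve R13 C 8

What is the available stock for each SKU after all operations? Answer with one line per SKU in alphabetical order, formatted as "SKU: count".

Step 1: reserve R1 D 4 -> on_hand[A=20 B=51 C=26 D=39] avail[A=20 B=51 C=26 D=35] open={R1}
Step 2: reserve R2 D 4 -> on_hand[A=20 B=51 C=26 D=39] avail[A=20 B=51 C=26 D=31] open={R1,R2}
Step 3: cancel R1 -> on_hand[A=20 B=51 C=26 D=39] avail[A=20 B=51 C=26 D=35] open={R2}
Step 4: cancel R2 -> on_hand[A=20 B=51 C=26 D=39] avail[A=20 B=51 C=26 D=39] open={}
Step 5: reserve R3 D 7 -> on_hand[A=20 B=51 C=26 D=39] avail[A=20 B=51 C=26 D=32] open={R3}
Step 6: reserve R4 B 1 -> on_hand[A=20 B=51 C=26 D=39] avail[A=20 B=50 C=26 D=32] open={R3,R4}
Step 7: reserve R5 C 3 -> on_hand[A=20 B=51 C=26 D=39] avail[A=20 B=50 C=23 D=32] open={R3,R4,R5}
Step 8: reserve R6 C 4 -> on_hand[A=20 B=51 C=26 D=39] avail[A=20 B=50 C=19 D=32] open={R3,R4,R5,R6}
Step 9: commit R5 -> on_hand[A=20 B=51 C=23 D=39] avail[A=20 B=50 C=19 D=32] open={R3,R4,R6}
Step 10: reserve R7 B 1 -> on_hand[A=20 B=51 C=23 D=39] avail[A=20 B=49 C=19 D=32] open={R3,R4,R6,R7}
Step 11: cancel R6 -> on_hand[A=20 B=51 C=23 D=39] avail[A=20 B=49 C=23 D=32] open={R3,R4,R7}
Step 12: cancel R4 -> on_hand[A=20 B=51 C=23 D=39] avail[A=20 B=50 C=23 D=32] open={R3,R7}
Step 13: reserve R8 B 9 -> on_hand[A=20 B=51 C=23 D=39] avail[A=20 B=41 C=23 D=32] open={R3,R7,R8}
Step 14: commit R3 -> on_hand[A=20 B=51 C=23 D=32] avail[A=20 B=41 C=23 D=32] open={R7,R8}
Step 15: cancel R8 -> on_hand[A=20 B=51 C=23 D=32] avail[A=20 B=50 C=23 D=32] open={R7}
Step 16: cancel R7 -> on_hand[A=20 B=51 C=23 D=32] avail[A=20 B=51 C=23 D=32] open={}
Step 17: reserve R9 B 4 -> on_hand[A=20 B=51 C=23 D=32] avail[A=20 B=47 C=23 D=32] open={R9}
Step 18: reserve R10 A 1 -> on_hand[A=20 B=51 C=23 D=32] avail[A=19 B=47 C=23 D=32] open={R10,R9}
Step 19: reserve R11 C 6 -> on_hand[A=20 B=51 C=23 D=32] avail[A=19 B=47 C=17 D=32] open={R10,R11,R9}
Step 20: commit R9 -> on_hand[A=20 B=47 C=23 D=32] avail[A=19 B=47 C=17 D=32] open={R10,R11}
Step 21: commit R11 -> on_hand[A=20 B=47 C=17 D=32] avail[A=19 B=47 C=17 D=32] open={R10}
Step 22: cancel R10 -> on_hand[A=20 B=47 C=17 D=32] avail[A=20 B=47 C=17 D=32] open={}
Step 23: reserve R12 B 8 -> on_hand[A=20 B=47 C=17 D=32] avail[A=20 B=39 C=17 D=32] open={R12}
Step 24: reserve R13 C 8 -> on_hand[A=20 B=47 C=17 D=32] avail[A=20 B=39 C=9 D=32] open={R12,R13}

Answer: A: 20
B: 39
C: 9
D: 32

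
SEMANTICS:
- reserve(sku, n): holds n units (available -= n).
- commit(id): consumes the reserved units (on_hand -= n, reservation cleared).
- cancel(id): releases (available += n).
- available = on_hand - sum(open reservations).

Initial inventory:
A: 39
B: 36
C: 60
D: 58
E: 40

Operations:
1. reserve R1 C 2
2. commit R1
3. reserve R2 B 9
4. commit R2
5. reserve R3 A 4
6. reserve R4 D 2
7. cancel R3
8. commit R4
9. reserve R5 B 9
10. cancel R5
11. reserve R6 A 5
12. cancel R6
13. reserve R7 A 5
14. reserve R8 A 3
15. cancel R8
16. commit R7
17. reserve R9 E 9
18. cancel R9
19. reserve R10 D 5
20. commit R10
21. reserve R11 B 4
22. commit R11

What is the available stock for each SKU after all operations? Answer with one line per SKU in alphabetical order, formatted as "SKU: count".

Answer: A: 34
B: 23
C: 58
D: 51
E: 40

Derivation:
Step 1: reserve R1 C 2 -> on_hand[A=39 B=36 C=60 D=58 E=40] avail[A=39 B=36 C=58 D=58 E=40] open={R1}
Step 2: commit R1 -> on_hand[A=39 B=36 C=58 D=58 E=40] avail[A=39 B=36 C=58 D=58 E=40] open={}
Step 3: reserve R2 B 9 -> on_hand[A=39 B=36 C=58 D=58 E=40] avail[A=39 B=27 C=58 D=58 E=40] open={R2}
Step 4: commit R2 -> on_hand[A=39 B=27 C=58 D=58 E=40] avail[A=39 B=27 C=58 D=58 E=40] open={}
Step 5: reserve R3 A 4 -> on_hand[A=39 B=27 C=58 D=58 E=40] avail[A=35 B=27 C=58 D=58 E=40] open={R3}
Step 6: reserve R4 D 2 -> on_hand[A=39 B=27 C=58 D=58 E=40] avail[A=35 B=27 C=58 D=56 E=40] open={R3,R4}
Step 7: cancel R3 -> on_hand[A=39 B=27 C=58 D=58 E=40] avail[A=39 B=27 C=58 D=56 E=40] open={R4}
Step 8: commit R4 -> on_hand[A=39 B=27 C=58 D=56 E=40] avail[A=39 B=27 C=58 D=56 E=40] open={}
Step 9: reserve R5 B 9 -> on_hand[A=39 B=27 C=58 D=56 E=40] avail[A=39 B=18 C=58 D=56 E=40] open={R5}
Step 10: cancel R5 -> on_hand[A=39 B=27 C=58 D=56 E=40] avail[A=39 B=27 C=58 D=56 E=40] open={}
Step 11: reserve R6 A 5 -> on_hand[A=39 B=27 C=58 D=56 E=40] avail[A=34 B=27 C=58 D=56 E=40] open={R6}
Step 12: cancel R6 -> on_hand[A=39 B=27 C=58 D=56 E=40] avail[A=39 B=27 C=58 D=56 E=40] open={}
Step 13: reserve R7 A 5 -> on_hand[A=39 B=27 C=58 D=56 E=40] avail[A=34 B=27 C=58 D=56 E=40] open={R7}
Step 14: reserve R8 A 3 -> on_hand[A=39 B=27 C=58 D=56 E=40] avail[A=31 B=27 C=58 D=56 E=40] open={R7,R8}
Step 15: cancel R8 -> on_hand[A=39 B=27 C=58 D=56 E=40] avail[A=34 B=27 C=58 D=56 E=40] open={R7}
Step 16: commit R7 -> on_hand[A=34 B=27 C=58 D=56 E=40] avail[A=34 B=27 C=58 D=56 E=40] open={}
Step 17: reserve R9 E 9 -> on_hand[A=34 B=27 C=58 D=56 E=40] avail[A=34 B=27 C=58 D=56 E=31] open={R9}
Step 18: cancel R9 -> on_hand[A=34 B=27 C=58 D=56 E=40] avail[A=34 B=27 C=58 D=56 E=40] open={}
Step 19: reserve R10 D 5 -> on_hand[A=34 B=27 C=58 D=56 E=40] avail[A=34 B=27 C=58 D=51 E=40] open={R10}
Step 20: commit R10 -> on_hand[A=34 B=27 C=58 D=51 E=40] avail[A=34 B=27 C=58 D=51 E=40] open={}
Step 21: reserve R11 B 4 -> on_hand[A=34 B=27 C=58 D=51 E=40] avail[A=34 B=23 C=58 D=51 E=40] open={R11}
Step 22: commit R11 -> on_hand[A=34 B=23 C=58 D=51 E=40] avail[A=34 B=23 C=58 D=51 E=40] open={}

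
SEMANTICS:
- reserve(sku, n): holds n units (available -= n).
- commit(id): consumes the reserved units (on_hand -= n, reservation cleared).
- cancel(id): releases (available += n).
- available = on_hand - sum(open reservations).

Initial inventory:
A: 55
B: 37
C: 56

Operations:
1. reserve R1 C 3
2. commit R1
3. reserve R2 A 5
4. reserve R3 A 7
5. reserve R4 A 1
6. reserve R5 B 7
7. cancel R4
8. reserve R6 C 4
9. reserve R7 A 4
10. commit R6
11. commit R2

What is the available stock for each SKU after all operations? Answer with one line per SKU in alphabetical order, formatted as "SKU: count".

Step 1: reserve R1 C 3 -> on_hand[A=55 B=37 C=56] avail[A=55 B=37 C=53] open={R1}
Step 2: commit R1 -> on_hand[A=55 B=37 C=53] avail[A=55 B=37 C=53] open={}
Step 3: reserve R2 A 5 -> on_hand[A=55 B=37 C=53] avail[A=50 B=37 C=53] open={R2}
Step 4: reserve R3 A 7 -> on_hand[A=55 B=37 C=53] avail[A=43 B=37 C=53] open={R2,R3}
Step 5: reserve R4 A 1 -> on_hand[A=55 B=37 C=53] avail[A=42 B=37 C=53] open={R2,R3,R4}
Step 6: reserve R5 B 7 -> on_hand[A=55 B=37 C=53] avail[A=42 B=30 C=53] open={R2,R3,R4,R5}
Step 7: cancel R4 -> on_hand[A=55 B=37 C=53] avail[A=43 B=30 C=53] open={R2,R3,R5}
Step 8: reserve R6 C 4 -> on_hand[A=55 B=37 C=53] avail[A=43 B=30 C=49] open={R2,R3,R5,R6}
Step 9: reserve R7 A 4 -> on_hand[A=55 B=37 C=53] avail[A=39 B=30 C=49] open={R2,R3,R5,R6,R7}
Step 10: commit R6 -> on_hand[A=55 B=37 C=49] avail[A=39 B=30 C=49] open={R2,R3,R5,R7}
Step 11: commit R2 -> on_hand[A=50 B=37 C=49] avail[A=39 B=30 C=49] open={R3,R5,R7}

Answer: A: 39
B: 30
C: 49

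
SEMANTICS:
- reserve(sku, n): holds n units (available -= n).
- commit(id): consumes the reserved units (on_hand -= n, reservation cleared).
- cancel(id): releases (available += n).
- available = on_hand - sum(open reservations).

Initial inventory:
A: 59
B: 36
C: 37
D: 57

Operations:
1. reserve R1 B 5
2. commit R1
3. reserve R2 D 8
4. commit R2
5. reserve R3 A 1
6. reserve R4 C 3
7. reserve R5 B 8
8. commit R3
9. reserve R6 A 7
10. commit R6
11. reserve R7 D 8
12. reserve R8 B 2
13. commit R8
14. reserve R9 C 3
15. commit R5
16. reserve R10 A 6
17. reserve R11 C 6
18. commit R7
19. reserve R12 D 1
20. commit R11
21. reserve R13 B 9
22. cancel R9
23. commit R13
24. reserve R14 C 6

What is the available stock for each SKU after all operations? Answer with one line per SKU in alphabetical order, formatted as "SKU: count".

Step 1: reserve R1 B 5 -> on_hand[A=59 B=36 C=37 D=57] avail[A=59 B=31 C=37 D=57] open={R1}
Step 2: commit R1 -> on_hand[A=59 B=31 C=37 D=57] avail[A=59 B=31 C=37 D=57] open={}
Step 3: reserve R2 D 8 -> on_hand[A=59 B=31 C=37 D=57] avail[A=59 B=31 C=37 D=49] open={R2}
Step 4: commit R2 -> on_hand[A=59 B=31 C=37 D=49] avail[A=59 B=31 C=37 D=49] open={}
Step 5: reserve R3 A 1 -> on_hand[A=59 B=31 C=37 D=49] avail[A=58 B=31 C=37 D=49] open={R3}
Step 6: reserve R4 C 3 -> on_hand[A=59 B=31 C=37 D=49] avail[A=58 B=31 C=34 D=49] open={R3,R4}
Step 7: reserve R5 B 8 -> on_hand[A=59 B=31 C=37 D=49] avail[A=58 B=23 C=34 D=49] open={R3,R4,R5}
Step 8: commit R3 -> on_hand[A=58 B=31 C=37 D=49] avail[A=58 B=23 C=34 D=49] open={R4,R5}
Step 9: reserve R6 A 7 -> on_hand[A=58 B=31 C=37 D=49] avail[A=51 B=23 C=34 D=49] open={R4,R5,R6}
Step 10: commit R6 -> on_hand[A=51 B=31 C=37 D=49] avail[A=51 B=23 C=34 D=49] open={R4,R5}
Step 11: reserve R7 D 8 -> on_hand[A=51 B=31 C=37 D=49] avail[A=51 B=23 C=34 D=41] open={R4,R5,R7}
Step 12: reserve R8 B 2 -> on_hand[A=51 B=31 C=37 D=49] avail[A=51 B=21 C=34 D=41] open={R4,R5,R7,R8}
Step 13: commit R8 -> on_hand[A=51 B=29 C=37 D=49] avail[A=51 B=21 C=34 D=41] open={R4,R5,R7}
Step 14: reserve R9 C 3 -> on_hand[A=51 B=29 C=37 D=49] avail[A=51 B=21 C=31 D=41] open={R4,R5,R7,R9}
Step 15: commit R5 -> on_hand[A=51 B=21 C=37 D=49] avail[A=51 B=21 C=31 D=41] open={R4,R7,R9}
Step 16: reserve R10 A 6 -> on_hand[A=51 B=21 C=37 D=49] avail[A=45 B=21 C=31 D=41] open={R10,R4,R7,R9}
Step 17: reserve R11 C 6 -> on_hand[A=51 B=21 C=37 D=49] avail[A=45 B=21 C=25 D=41] open={R10,R11,R4,R7,R9}
Step 18: commit R7 -> on_hand[A=51 B=21 C=37 D=41] avail[A=45 B=21 C=25 D=41] open={R10,R11,R4,R9}
Step 19: reserve R12 D 1 -> on_hand[A=51 B=21 C=37 D=41] avail[A=45 B=21 C=25 D=40] open={R10,R11,R12,R4,R9}
Step 20: commit R11 -> on_hand[A=51 B=21 C=31 D=41] avail[A=45 B=21 C=25 D=40] open={R10,R12,R4,R9}
Step 21: reserve R13 B 9 -> on_hand[A=51 B=21 C=31 D=41] avail[A=45 B=12 C=25 D=40] open={R10,R12,R13,R4,R9}
Step 22: cancel R9 -> on_hand[A=51 B=21 C=31 D=41] avail[A=45 B=12 C=28 D=40] open={R10,R12,R13,R4}
Step 23: commit R13 -> on_hand[A=51 B=12 C=31 D=41] avail[A=45 B=12 C=28 D=40] open={R10,R12,R4}
Step 24: reserve R14 C 6 -> on_hand[A=51 B=12 C=31 D=41] avail[A=45 B=12 C=22 D=40] open={R10,R12,R14,R4}

Answer: A: 45
B: 12
C: 22
D: 40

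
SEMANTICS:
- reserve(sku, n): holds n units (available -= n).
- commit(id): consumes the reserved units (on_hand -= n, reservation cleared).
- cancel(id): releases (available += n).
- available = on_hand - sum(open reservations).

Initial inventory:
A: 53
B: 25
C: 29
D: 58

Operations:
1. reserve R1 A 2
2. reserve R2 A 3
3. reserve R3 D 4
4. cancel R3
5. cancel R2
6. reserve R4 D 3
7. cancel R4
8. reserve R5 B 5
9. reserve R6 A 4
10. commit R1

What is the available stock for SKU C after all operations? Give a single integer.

Step 1: reserve R1 A 2 -> on_hand[A=53 B=25 C=29 D=58] avail[A=51 B=25 C=29 D=58] open={R1}
Step 2: reserve R2 A 3 -> on_hand[A=53 B=25 C=29 D=58] avail[A=48 B=25 C=29 D=58] open={R1,R2}
Step 3: reserve R3 D 4 -> on_hand[A=53 B=25 C=29 D=58] avail[A=48 B=25 C=29 D=54] open={R1,R2,R3}
Step 4: cancel R3 -> on_hand[A=53 B=25 C=29 D=58] avail[A=48 B=25 C=29 D=58] open={R1,R2}
Step 5: cancel R2 -> on_hand[A=53 B=25 C=29 D=58] avail[A=51 B=25 C=29 D=58] open={R1}
Step 6: reserve R4 D 3 -> on_hand[A=53 B=25 C=29 D=58] avail[A=51 B=25 C=29 D=55] open={R1,R4}
Step 7: cancel R4 -> on_hand[A=53 B=25 C=29 D=58] avail[A=51 B=25 C=29 D=58] open={R1}
Step 8: reserve R5 B 5 -> on_hand[A=53 B=25 C=29 D=58] avail[A=51 B=20 C=29 D=58] open={R1,R5}
Step 9: reserve R6 A 4 -> on_hand[A=53 B=25 C=29 D=58] avail[A=47 B=20 C=29 D=58] open={R1,R5,R6}
Step 10: commit R1 -> on_hand[A=51 B=25 C=29 D=58] avail[A=47 B=20 C=29 D=58] open={R5,R6}
Final available[C] = 29

Answer: 29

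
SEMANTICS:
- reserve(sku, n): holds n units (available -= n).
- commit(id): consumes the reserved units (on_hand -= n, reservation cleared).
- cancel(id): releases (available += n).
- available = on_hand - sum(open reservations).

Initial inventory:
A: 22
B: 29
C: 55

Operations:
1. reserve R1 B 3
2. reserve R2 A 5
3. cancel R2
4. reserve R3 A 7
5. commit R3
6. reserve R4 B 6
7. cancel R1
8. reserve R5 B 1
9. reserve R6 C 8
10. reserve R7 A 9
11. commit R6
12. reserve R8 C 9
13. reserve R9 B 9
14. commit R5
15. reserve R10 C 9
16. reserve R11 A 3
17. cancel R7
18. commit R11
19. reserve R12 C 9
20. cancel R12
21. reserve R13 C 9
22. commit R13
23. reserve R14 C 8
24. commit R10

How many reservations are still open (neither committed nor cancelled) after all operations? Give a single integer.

Step 1: reserve R1 B 3 -> on_hand[A=22 B=29 C=55] avail[A=22 B=26 C=55] open={R1}
Step 2: reserve R2 A 5 -> on_hand[A=22 B=29 C=55] avail[A=17 B=26 C=55] open={R1,R2}
Step 3: cancel R2 -> on_hand[A=22 B=29 C=55] avail[A=22 B=26 C=55] open={R1}
Step 4: reserve R3 A 7 -> on_hand[A=22 B=29 C=55] avail[A=15 B=26 C=55] open={R1,R3}
Step 5: commit R3 -> on_hand[A=15 B=29 C=55] avail[A=15 B=26 C=55] open={R1}
Step 6: reserve R4 B 6 -> on_hand[A=15 B=29 C=55] avail[A=15 B=20 C=55] open={R1,R4}
Step 7: cancel R1 -> on_hand[A=15 B=29 C=55] avail[A=15 B=23 C=55] open={R4}
Step 8: reserve R5 B 1 -> on_hand[A=15 B=29 C=55] avail[A=15 B=22 C=55] open={R4,R5}
Step 9: reserve R6 C 8 -> on_hand[A=15 B=29 C=55] avail[A=15 B=22 C=47] open={R4,R5,R6}
Step 10: reserve R7 A 9 -> on_hand[A=15 B=29 C=55] avail[A=6 B=22 C=47] open={R4,R5,R6,R7}
Step 11: commit R6 -> on_hand[A=15 B=29 C=47] avail[A=6 B=22 C=47] open={R4,R5,R7}
Step 12: reserve R8 C 9 -> on_hand[A=15 B=29 C=47] avail[A=6 B=22 C=38] open={R4,R5,R7,R8}
Step 13: reserve R9 B 9 -> on_hand[A=15 B=29 C=47] avail[A=6 B=13 C=38] open={R4,R5,R7,R8,R9}
Step 14: commit R5 -> on_hand[A=15 B=28 C=47] avail[A=6 B=13 C=38] open={R4,R7,R8,R9}
Step 15: reserve R10 C 9 -> on_hand[A=15 B=28 C=47] avail[A=6 B=13 C=29] open={R10,R4,R7,R8,R9}
Step 16: reserve R11 A 3 -> on_hand[A=15 B=28 C=47] avail[A=3 B=13 C=29] open={R10,R11,R4,R7,R8,R9}
Step 17: cancel R7 -> on_hand[A=15 B=28 C=47] avail[A=12 B=13 C=29] open={R10,R11,R4,R8,R9}
Step 18: commit R11 -> on_hand[A=12 B=28 C=47] avail[A=12 B=13 C=29] open={R10,R4,R8,R9}
Step 19: reserve R12 C 9 -> on_hand[A=12 B=28 C=47] avail[A=12 B=13 C=20] open={R10,R12,R4,R8,R9}
Step 20: cancel R12 -> on_hand[A=12 B=28 C=47] avail[A=12 B=13 C=29] open={R10,R4,R8,R9}
Step 21: reserve R13 C 9 -> on_hand[A=12 B=28 C=47] avail[A=12 B=13 C=20] open={R10,R13,R4,R8,R9}
Step 22: commit R13 -> on_hand[A=12 B=28 C=38] avail[A=12 B=13 C=20] open={R10,R4,R8,R9}
Step 23: reserve R14 C 8 -> on_hand[A=12 B=28 C=38] avail[A=12 B=13 C=12] open={R10,R14,R4,R8,R9}
Step 24: commit R10 -> on_hand[A=12 B=28 C=29] avail[A=12 B=13 C=12] open={R14,R4,R8,R9}
Open reservations: ['R14', 'R4', 'R8', 'R9'] -> 4

Answer: 4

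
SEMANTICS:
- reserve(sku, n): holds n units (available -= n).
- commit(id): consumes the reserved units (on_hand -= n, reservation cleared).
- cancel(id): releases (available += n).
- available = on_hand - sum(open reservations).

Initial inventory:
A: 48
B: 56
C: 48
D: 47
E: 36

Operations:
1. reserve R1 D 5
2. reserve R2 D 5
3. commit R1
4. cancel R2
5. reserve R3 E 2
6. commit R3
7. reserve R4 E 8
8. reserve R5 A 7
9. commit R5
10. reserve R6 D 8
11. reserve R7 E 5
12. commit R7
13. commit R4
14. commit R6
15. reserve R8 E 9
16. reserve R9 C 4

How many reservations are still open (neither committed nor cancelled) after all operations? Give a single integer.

Step 1: reserve R1 D 5 -> on_hand[A=48 B=56 C=48 D=47 E=36] avail[A=48 B=56 C=48 D=42 E=36] open={R1}
Step 2: reserve R2 D 5 -> on_hand[A=48 B=56 C=48 D=47 E=36] avail[A=48 B=56 C=48 D=37 E=36] open={R1,R2}
Step 3: commit R1 -> on_hand[A=48 B=56 C=48 D=42 E=36] avail[A=48 B=56 C=48 D=37 E=36] open={R2}
Step 4: cancel R2 -> on_hand[A=48 B=56 C=48 D=42 E=36] avail[A=48 B=56 C=48 D=42 E=36] open={}
Step 5: reserve R3 E 2 -> on_hand[A=48 B=56 C=48 D=42 E=36] avail[A=48 B=56 C=48 D=42 E=34] open={R3}
Step 6: commit R3 -> on_hand[A=48 B=56 C=48 D=42 E=34] avail[A=48 B=56 C=48 D=42 E=34] open={}
Step 7: reserve R4 E 8 -> on_hand[A=48 B=56 C=48 D=42 E=34] avail[A=48 B=56 C=48 D=42 E=26] open={R4}
Step 8: reserve R5 A 7 -> on_hand[A=48 B=56 C=48 D=42 E=34] avail[A=41 B=56 C=48 D=42 E=26] open={R4,R5}
Step 9: commit R5 -> on_hand[A=41 B=56 C=48 D=42 E=34] avail[A=41 B=56 C=48 D=42 E=26] open={R4}
Step 10: reserve R6 D 8 -> on_hand[A=41 B=56 C=48 D=42 E=34] avail[A=41 B=56 C=48 D=34 E=26] open={R4,R6}
Step 11: reserve R7 E 5 -> on_hand[A=41 B=56 C=48 D=42 E=34] avail[A=41 B=56 C=48 D=34 E=21] open={R4,R6,R7}
Step 12: commit R7 -> on_hand[A=41 B=56 C=48 D=42 E=29] avail[A=41 B=56 C=48 D=34 E=21] open={R4,R6}
Step 13: commit R4 -> on_hand[A=41 B=56 C=48 D=42 E=21] avail[A=41 B=56 C=48 D=34 E=21] open={R6}
Step 14: commit R6 -> on_hand[A=41 B=56 C=48 D=34 E=21] avail[A=41 B=56 C=48 D=34 E=21] open={}
Step 15: reserve R8 E 9 -> on_hand[A=41 B=56 C=48 D=34 E=21] avail[A=41 B=56 C=48 D=34 E=12] open={R8}
Step 16: reserve R9 C 4 -> on_hand[A=41 B=56 C=48 D=34 E=21] avail[A=41 B=56 C=44 D=34 E=12] open={R8,R9}
Open reservations: ['R8', 'R9'] -> 2

Answer: 2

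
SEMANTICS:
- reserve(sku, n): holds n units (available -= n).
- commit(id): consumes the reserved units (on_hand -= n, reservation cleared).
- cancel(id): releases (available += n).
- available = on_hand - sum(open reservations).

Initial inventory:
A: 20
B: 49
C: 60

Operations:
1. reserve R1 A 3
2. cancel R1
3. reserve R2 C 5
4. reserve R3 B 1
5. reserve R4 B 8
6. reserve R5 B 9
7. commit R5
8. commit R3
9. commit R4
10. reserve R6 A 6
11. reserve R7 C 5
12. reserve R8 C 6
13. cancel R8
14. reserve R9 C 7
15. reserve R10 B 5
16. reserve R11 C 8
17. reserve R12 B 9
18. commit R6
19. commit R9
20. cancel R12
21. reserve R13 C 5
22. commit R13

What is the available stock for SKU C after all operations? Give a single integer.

Step 1: reserve R1 A 3 -> on_hand[A=20 B=49 C=60] avail[A=17 B=49 C=60] open={R1}
Step 2: cancel R1 -> on_hand[A=20 B=49 C=60] avail[A=20 B=49 C=60] open={}
Step 3: reserve R2 C 5 -> on_hand[A=20 B=49 C=60] avail[A=20 B=49 C=55] open={R2}
Step 4: reserve R3 B 1 -> on_hand[A=20 B=49 C=60] avail[A=20 B=48 C=55] open={R2,R3}
Step 5: reserve R4 B 8 -> on_hand[A=20 B=49 C=60] avail[A=20 B=40 C=55] open={R2,R3,R4}
Step 6: reserve R5 B 9 -> on_hand[A=20 B=49 C=60] avail[A=20 B=31 C=55] open={R2,R3,R4,R5}
Step 7: commit R5 -> on_hand[A=20 B=40 C=60] avail[A=20 B=31 C=55] open={R2,R3,R4}
Step 8: commit R3 -> on_hand[A=20 B=39 C=60] avail[A=20 B=31 C=55] open={R2,R4}
Step 9: commit R4 -> on_hand[A=20 B=31 C=60] avail[A=20 B=31 C=55] open={R2}
Step 10: reserve R6 A 6 -> on_hand[A=20 B=31 C=60] avail[A=14 B=31 C=55] open={R2,R6}
Step 11: reserve R7 C 5 -> on_hand[A=20 B=31 C=60] avail[A=14 B=31 C=50] open={R2,R6,R7}
Step 12: reserve R8 C 6 -> on_hand[A=20 B=31 C=60] avail[A=14 B=31 C=44] open={R2,R6,R7,R8}
Step 13: cancel R8 -> on_hand[A=20 B=31 C=60] avail[A=14 B=31 C=50] open={R2,R6,R7}
Step 14: reserve R9 C 7 -> on_hand[A=20 B=31 C=60] avail[A=14 B=31 C=43] open={R2,R6,R7,R9}
Step 15: reserve R10 B 5 -> on_hand[A=20 B=31 C=60] avail[A=14 B=26 C=43] open={R10,R2,R6,R7,R9}
Step 16: reserve R11 C 8 -> on_hand[A=20 B=31 C=60] avail[A=14 B=26 C=35] open={R10,R11,R2,R6,R7,R9}
Step 17: reserve R12 B 9 -> on_hand[A=20 B=31 C=60] avail[A=14 B=17 C=35] open={R10,R11,R12,R2,R6,R7,R9}
Step 18: commit R6 -> on_hand[A=14 B=31 C=60] avail[A=14 B=17 C=35] open={R10,R11,R12,R2,R7,R9}
Step 19: commit R9 -> on_hand[A=14 B=31 C=53] avail[A=14 B=17 C=35] open={R10,R11,R12,R2,R7}
Step 20: cancel R12 -> on_hand[A=14 B=31 C=53] avail[A=14 B=26 C=35] open={R10,R11,R2,R7}
Step 21: reserve R13 C 5 -> on_hand[A=14 B=31 C=53] avail[A=14 B=26 C=30] open={R10,R11,R13,R2,R7}
Step 22: commit R13 -> on_hand[A=14 B=31 C=48] avail[A=14 B=26 C=30] open={R10,R11,R2,R7}
Final available[C] = 30

Answer: 30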